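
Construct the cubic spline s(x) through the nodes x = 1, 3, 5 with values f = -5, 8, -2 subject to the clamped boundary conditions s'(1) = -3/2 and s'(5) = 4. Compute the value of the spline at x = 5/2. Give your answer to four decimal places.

Let m_i = s''(x_i). Step sizes h_i = 2, 2; slopes of the chords Δ_i = (y_(i+1) - y_i)/h_i = 13/2, -5.
  2·m_0 + 8·m_1 + 2·m_2 = 6(Δ_1 - Δ_0) = -69
Clamped end conditions give two more equations: 2h_0·m_0 + h_0·m_1 = 6(Δ_0 - s'(1)) = 48 and h_1·m_1 + 2h_1·m_2 = 6(s'(5) - Δ_1) = 54.
Forward elimination and back-substitution give m_0 = 22, m_1 = -20, m_2 = 47/2.
On [1, 3], s(x) = -5 - 3/2·(x - 1) + 11·(x - 1)² - 7/2·(x - 1)³.
With (x - 1) = 3/2: s(5/2) = 91/16.

5.6875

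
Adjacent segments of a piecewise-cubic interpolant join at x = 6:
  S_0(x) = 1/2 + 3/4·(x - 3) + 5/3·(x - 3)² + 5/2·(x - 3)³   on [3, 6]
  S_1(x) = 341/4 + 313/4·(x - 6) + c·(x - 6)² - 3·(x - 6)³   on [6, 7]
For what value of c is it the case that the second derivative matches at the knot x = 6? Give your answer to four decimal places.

24.1667

S_0''(x) = 10/3 + 15·(x - 3), so S_0''(6) = 145/3. On the right, S_1''(6) = 2c, so c = 145/6.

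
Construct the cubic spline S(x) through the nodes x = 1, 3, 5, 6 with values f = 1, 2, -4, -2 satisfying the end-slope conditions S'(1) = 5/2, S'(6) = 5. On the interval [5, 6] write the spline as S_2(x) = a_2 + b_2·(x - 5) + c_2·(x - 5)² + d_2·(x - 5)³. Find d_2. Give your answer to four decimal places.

With M_i denoting the second derivative at x_i, h_i = 2, 2, 1, and Δ_i = (y_(i+1) − y_i)/h_i = 1/2, -3, 2:
  2·M_0 + 8·M_1 + 2·M_2 = 6(Δ_1 - Δ_0) = -21
  2·M_1 + 6·M_2 + 1·M_3 = 6(Δ_2 - Δ_1) = 30
Clamped end conditions give two more equations: 2h_0·M_0 + h_0·M_1 = 6(Δ_0 - S'(1)) = -12 and h_2·M_2 + 2h_2·M_3 = 6(S'(6) - Δ_2) = 18.
Solving: M_0 = -55/46, M_1 = -83/23, M_2 = 118/23, M_3 = 148/23.
On [5, 6], with S_2(x) = a_2 + b_2·(x - 5) + c_2·(x - 5)² + d_2·(x - 5)³: c_2 = M_2/2 = 59/23, d_2 = (M_3 - M_2)/(6h_2) = 5/23, b_2 = Δ_2 - h_2(2M_2 + M_3)/6 = -18/23.

0.2174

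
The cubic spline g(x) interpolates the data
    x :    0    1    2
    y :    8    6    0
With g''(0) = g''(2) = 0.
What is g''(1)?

Write M_i for g''(x_i). With h_i = 1, 1 and divided differences Δ_i = -2, -6, the continuity of g' gives the tridiagonal system
  1·M_0 + 4·M_1 + 1·M_2 = 6(Δ_1 - Δ_0) = -24
Natural end conditions: M_0 = M_2 = 0.
Forward elimination and back-substitution give M_0 = 0, M_1 = -6, M_2 = 0.

-6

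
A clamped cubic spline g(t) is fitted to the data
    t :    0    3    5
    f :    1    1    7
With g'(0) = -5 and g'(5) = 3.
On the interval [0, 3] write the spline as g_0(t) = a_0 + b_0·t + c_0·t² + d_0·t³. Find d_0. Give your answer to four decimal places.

-0.2444

Put M_i = g'' at the i-th knot. Here h = (3, 2) and Δ = (0, 3), so the interior equations h_(i-1)·M_(i-1) + 2(h_(i-1)+h_i)·M_i + h_i·M_(i+1) = 6(Δ_i − Δ_(i-1)) read
  3·M_0 + 10·M_1 + 2·M_2 = 6(Δ_1 - Δ_0) = 18
Clamped end conditions give two more equations: 2h_0·M_0 + h_0·M_1 = 6(Δ_0 - g'(0)) = 30 and h_1·M_1 + 2h_1·M_2 = 6(g'(5) - Δ_1) = 0.
Hence M_0 = 24/5, M_1 = 2/5, M_2 = -1/5.
On [0, 3], with g_0(t) = a_0 + b_0·t + c_0·t² + d_0·t³: c_0 = M_0/2 = 12/5, d_0 = (M_1 - M_0)/(6h_0) = -11/45, b_0 = Δ_0 - h_0(2M_0 + M_1)/6 = -5.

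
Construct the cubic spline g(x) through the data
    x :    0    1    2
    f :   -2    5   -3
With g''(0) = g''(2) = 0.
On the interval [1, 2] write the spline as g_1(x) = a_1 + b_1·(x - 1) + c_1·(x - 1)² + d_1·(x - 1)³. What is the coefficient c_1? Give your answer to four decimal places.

-11.2500

Write m_i for g''(x_i). With h_i = 1, 1 and divided differences Δ_i = 7, -8, the continuity of g' gives the tridiagonal system
  1·m_0 + 4·m_1 + 1·m_2 = 6(Δ_1 - Δ_0) = -90
Natural end conditions: m_0 = m_2 = 0.
Solving: m_0 = 0, m_1 = -45/2, m_2 = 0.
On [1, 2], with g_1(x) = a_1 + b_1·(x - 1) + c_1·(x - 1)² + d_1·(x - 1)³: c_1 = m_1/2 = -45/4, d_1 = (m_2 - m_1)/(6h_1) = 15/4, b_1 = Δ_1 - h_1(2m_1 + m_2)/6 = -1/2.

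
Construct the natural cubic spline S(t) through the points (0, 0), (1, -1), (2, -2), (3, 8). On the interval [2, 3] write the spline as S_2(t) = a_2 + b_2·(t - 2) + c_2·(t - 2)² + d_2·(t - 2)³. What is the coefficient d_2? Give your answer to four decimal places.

Put m_i = S'' at the i-th knot. Here h = (1, 1, 1) and Δ = (-1, -1, 10), so the interior equations h_(i-1)·m_(i-1) + 2(h_(i-1)+h_i)·m_i + h_i·m_(i+1) = 6(Δ_i − Δ_(i-1)) read
  1·m_0 + 4·m_1 + 1·m_2 = 6(Δ_1 - Δ_0) = 0
  1·m_1 + 4·m_2 + 1·m_3 = 6(Δ_2 - Δ_1) = 66
Natural end conditions: m_0 = m_3 = 0.
Forward elimination and back-substitution give m_0 = 0, m_1 = -22/5, m_2 = 88/5, m_3 = 0.
On [2, 3], with S_2(t) = a_2 + b_2·(t - 2) + c_2·(t - 2)² + d_2·(t - 2)³: c_2 = m_2/2 = 44/5, d_2 = (m_3 - m_2)/(6h_2) = -44/15, b_2 = Δ_2 - h_2(2m_2 + m_3)/6 = 62/15.

-2.9333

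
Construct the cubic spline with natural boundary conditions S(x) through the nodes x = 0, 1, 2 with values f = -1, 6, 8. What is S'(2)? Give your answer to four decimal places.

0.7500

Write M_i for S''(x_i). With h_i = 1, 1 and divided differences Δ_i = 7, 2, the continuity of S' gives the tridiagonal system
  1·M_0 + 4·M_1 + 1·M_2 = 6(Δ_1 - Δ_0) = -30
Natural end conditions: M_0 = M_2 = 0.
Solving: M_0 = 0, M_1 = -15/2, M_2 = 0.
On [1, 2], S'(x) = b_1 + 2c_1·(x - 1) + 3d_1·(x - 1)² with b_1 = Δ_1 - h_1(2M_1 + M_2)/6 = 9/2, c_1 = M_1/2 = -15/4, d_1 = (M_2 - M_1)/(6h_1) = 5/4. So S'(2) = 3/4.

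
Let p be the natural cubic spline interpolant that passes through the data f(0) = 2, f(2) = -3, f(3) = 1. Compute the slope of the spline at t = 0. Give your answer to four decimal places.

Write M_i for p''(x_i). With h_i = 2, 1 and divided differences Δ_i = -5/2, 4, the continuity of p' gives the tridiagonal system
  2·M_0 + 6·M_1 + 1·M_2 = 6(Δ_1 - Δ_0) = 39
Natural end conditions: M_0 = M_2 = 0.
Solving: M_0 = 0, M_1 = 13/2, M_2 = 0.
On [0, 2], p'(t) = b_0 + 2c_0·t + 3d_0·t² with b_0 = Δ_0 - h_0(2M_0 + M_1)/6 = -14/3, c_0 = M_0/2 = 0, d_0 = (M_1 - M_0)/(6h_0) = 13/24. So p'(0) = -14/3.

-4.6667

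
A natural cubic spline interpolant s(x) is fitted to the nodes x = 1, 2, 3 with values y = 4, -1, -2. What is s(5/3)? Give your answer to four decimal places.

0.2963

With M_i denoting the second derivative at x_i, h_i = 1, 1, and Δ_i = (y_(i+1) − y_i)/h_i = -5, -1:
  1·M_0 + 4·M_1 + 1·M_2 = 6(Δ_1 - Δ_0) = 24
Natural end conditions: M_0 = M_2 = 0.
Solving: M_0 = 0, M_1 = 6, M_2 = 0.
On [1, 2], s(x) = 4 - 6·(x - 1) + 0·(x - 1)² + 1·(x - 1)³.
With (x - 1) = 2/3: s(5/3) = 8/27.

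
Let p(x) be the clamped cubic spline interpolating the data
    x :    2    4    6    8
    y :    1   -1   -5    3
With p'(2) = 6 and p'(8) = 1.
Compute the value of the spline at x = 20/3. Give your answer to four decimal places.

Let M_i = p''(x_i). Step sizes h_i = 2, 2, 2; slopes of the chords Δ_i = (y_(i+1) - y_i)/h_i = -1, -2, 4.
  2·M_0 + 8·M_1 + 2·M_2 = 6(Δ_1 - Δ_0) = -6
  2·M_1 + 8·M_2 + 2·M_3 = 6(Δ_2 - Δ_1) = 36
Clamped end conditions give two more equations: 2h_0·M_0 + h_0·M_1 = 6(Δ_0 - p'(2)) = -42 and h_2·M_2 + 2h_2·M_3 = 6(p'(8) - Δ_2) = -18.
Hence M_0 = -32/3, M_1 = 1/3, M_2 = 19/3, M_3 = -23/3.
On [6, 8], p(x) = -5 + 7/3·(x - 6) + 19/6·(x - 6)² - 7/6·(x - 6)³.
With (x - 6) = 2/3: p(20/3) = -193/81.

-2.3827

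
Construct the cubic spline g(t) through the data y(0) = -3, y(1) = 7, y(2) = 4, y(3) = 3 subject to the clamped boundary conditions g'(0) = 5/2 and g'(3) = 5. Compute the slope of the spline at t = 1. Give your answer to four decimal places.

Write m_i for g''(x_i). With h_i = 1, 1, 1 and divided differences Δ_i = 10, -3, -1, the continuity of g' gives the tridiagonal system
  1·m_0 + 4·m_1 + 1·m_2 = 6(Δ_1 - Δ_0) = -78
  1·m_1 + 4·m_2 + 1·m_3 = 6(Δ_2 - Δ_1) = 12
Clamped end conditions give two more equations: 2h_0·m_0 + h_0·m_1 = 6(Δ_0 - g'(0)) = 45 and h_2·m_2 + 2h_2·m_3 = 6(g'(3) - Δ_2) = 36.
Hence m_0 = 568/15, m_1 = -461/15, m_2 = 106/15, m_3 = 217/15.
On [1, 2], g'(t) = b_1 + 2c_1·(t - 1) + 3d_1·(t - 1)² with b_1 = Δ_1 - h_1(2m_1 + m_2)/6 = 91/15, c_1 = m_1/2 = -461/30, d_1 = (m_2 - m_1)/(6h_1) = 63/10. So g'(1) = 91/15.

6.0667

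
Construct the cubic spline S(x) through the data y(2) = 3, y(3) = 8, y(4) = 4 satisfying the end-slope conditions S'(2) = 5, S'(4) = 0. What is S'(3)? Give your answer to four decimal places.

Let σ_i = S''(x_i). Step sizes h_i = 1, 1; slopes of the chords Δ_i = (y_(i+1) - y_i)/h_i = 5, -4.
  1·σ_0 + 4·σ_1 + 1·σ_2 = 6(Δ_1 - Δ_0) = -54
Clamped end conditions give two more equations: 2h_0·σ_0 + h_0·σ_1 = 6(Δ_0 - S'(2)) = 0 and h_1·σ_1 + 2h_1·σ_2 = 6(S'(4) - Δ_1) = 24.
Forward elimination and back-substitution give σ_0 = 11, σ_1 = -22, σ_2 = 23.
On [3, 4], S'(x) = b_1 + 2c_1·(x - 3) + 3d_1·(x - 3)² with b_1 = Δ_1 - h_1(2σ_1 + σ_2)/6 = -1/2, c_1 = σ_1/2 = -11, d_1 = (σ_2 - σ_1)/(6h_1) = 15/2. So S'(3) = -1/2.

-0.5000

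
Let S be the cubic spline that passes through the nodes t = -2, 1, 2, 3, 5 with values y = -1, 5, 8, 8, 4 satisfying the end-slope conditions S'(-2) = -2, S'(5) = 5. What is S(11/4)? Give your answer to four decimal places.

8.4418

With m_i denoting the second derivative at x_i, h_i = 3, 1, 1, 2, and Δ_i = (y_(i+1) − y_i)/h_i = 2, 3, 0, -2:
  3·m_0 + 8·m_1 + 1·m_2 = 6(Δ_1 - Δ_0) = 6
  1·m_1 + 4·m_2 + 1·m_3 = 6(Δ_2 - Δ_1) = -18
  1·m_2 + 6·m_3 + 2·m_4 = 6(Δ_3 - Δ_2) = -12
Clamped end conditions give two more equations: 2h_0·m_0 + h_0·m_1 = 6(Δ_0 - S'(-2)) = 24 and h_3·m_3 + 2h_3·m_4 = 6(S'(5) - Δ_3) = 42.
Solving: m_0 = 335/79, m_1 = -38/79, m_2 = -227/79, m_3 = -476/79, m_4 = 2135/158.
On [2, 3], S(t) = 8 + 155/79·(t - 2) - 227/158·(t - 2)² - 83/158·(t - 2)³.
With (t - 2) = 3/4: S(11/4) = 85363/10112.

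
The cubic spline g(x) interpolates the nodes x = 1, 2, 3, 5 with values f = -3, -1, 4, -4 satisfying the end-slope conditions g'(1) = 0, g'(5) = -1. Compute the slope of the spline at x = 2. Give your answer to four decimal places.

Let M_i = g''(x_i). Step sizes h_i = 1, 1, 2; slopes of the chords Δ_i = (y_(i+1) - y_i)/h_i = 2, 5, -4.
  1·M_0 + 4·M_1 + 1·M_2 = 6(Δ_1 - Δ_0) = 18
  1·M_1 + 6·M_2 + 2·M_3 = 6(Δ_2 - Δ_1) = -54
Clamped end conditions give two more equations: 2h_0·M_0 + h_0·M_1 = 6(Δ_0 - g'(1)) = 12 and h_2·M_2 + 2h_2·M_3 = 6(g'(5) - Δ_2) = 18.
Solving: M_0 = 25/11, M_1 = 82/11, M_2 = -155/11, M_3 = 127/11.
On [2, 3], g'(x) = b_1 + 2c_1·(x - 2) + 3d_1·(x - 2)² with b_1 = Δ_1 - h_1(2M_1 + M_2)/6 = 107/22, c_1 = M_1/2 = 41/11, d_1 = (M_2 - M_1)/(6h_1) = -79/22. So g'(2) = 107/22.

4.8636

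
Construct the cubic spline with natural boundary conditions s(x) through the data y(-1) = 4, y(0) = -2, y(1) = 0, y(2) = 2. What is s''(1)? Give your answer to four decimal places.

-3.2000

With σ_i denoting the second derivative at x_i, h_i = 1, 1, 1, and Δ_i = (y_(i+1) − y_i)/h_i = -6, 2, 2:
  1·σ_0 + 4·σ_1 + 1·σ_2 = 6(Δ_1 - Δ_0) = 48
  1·σ_1 + 4·σ_2 + 1·σ_3 = 6(Δ_2 - Δ_1) = 0
Natural end conditions: σ_0 = σ_3 = 0.
Hence σ_0 = 0, σ_1 = 64/5, σ_2 = -16/5, σ_3 = 0.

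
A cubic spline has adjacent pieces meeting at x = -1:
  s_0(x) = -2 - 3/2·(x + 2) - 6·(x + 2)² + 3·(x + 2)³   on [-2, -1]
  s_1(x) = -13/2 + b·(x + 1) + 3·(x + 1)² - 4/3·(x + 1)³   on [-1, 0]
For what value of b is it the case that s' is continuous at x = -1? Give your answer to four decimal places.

s_0'(x) = -3/2 - 12·(x + 2) + 9·(x + 2)², so s_0'(-1) = -9/2. On the right, s_1'(-1) = b, so b = -9/2.

-4.5000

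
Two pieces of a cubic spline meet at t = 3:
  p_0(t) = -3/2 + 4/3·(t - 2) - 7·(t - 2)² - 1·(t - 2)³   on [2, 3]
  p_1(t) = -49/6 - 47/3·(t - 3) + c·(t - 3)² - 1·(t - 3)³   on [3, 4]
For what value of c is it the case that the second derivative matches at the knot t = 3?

-10

p_0''(t) = -14 - 6·(t - 2), so p_0''(3) = -20. On the right, p_1''(3) = 2c, so c = -10.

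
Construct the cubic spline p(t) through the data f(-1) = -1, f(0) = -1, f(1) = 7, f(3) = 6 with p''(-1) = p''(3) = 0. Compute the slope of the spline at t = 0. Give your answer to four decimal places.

4.9130

Let m_i = p''(x_i). Step sizes h_i = 1, 1, 2; slopes of the chords Δ_i = (y_(i+1) - y_i)/h_i = 0, 8, -1/2.
  1·m_0 + 4·m_1 + 1·m_2 = 6(Δ_1 - Δ_0) = 48
  1·m_1 + 6·m_2 + 2·m_3 = 6(Δ_2 - Δ_1) = -51
Natural end conditions: m_0 = m_3 = 0.
Solving: m_0 = 0, m_1 = 339/23, m_2 = -252/23, m_3 = 0.
On [0, 1], p'(t) = b_1 + 2c_1·t + 3d_1·t² with b_1 = Δ_1 - h_1(2m_1 + m_2)/6 = 113/23, c_1 = m_1/2 = 339/46, d_1 = (m_2 - m_1)/(6h_1) = -197/46. So p'(0) = 113/23.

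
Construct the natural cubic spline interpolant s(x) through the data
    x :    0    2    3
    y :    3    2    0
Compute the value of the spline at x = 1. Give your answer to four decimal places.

2.8750

Write M_i for s''(x_i). With h_i = 2, 1 and divided differences Δ_i = -1/2, -2, the continuity of s' gives the tridiagonal system
  2·M_0 + 6·M_1 + 1·M_2 = 6(Δ_1 - Δ_0) = -9
Natural end conditions: M_0 = M_2 = 0.
Forward elimination and back-substitution give M_0 = 0, M_1 = -3/2, M_2 = 0.
On [0, 2], s(x) = 3 + 0·x + 0·x² - 1/8·x³.
With x = 1: s(1) = 23/8.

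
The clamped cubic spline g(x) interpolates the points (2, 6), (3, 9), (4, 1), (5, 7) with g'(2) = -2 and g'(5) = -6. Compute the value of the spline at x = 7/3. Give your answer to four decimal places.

Put m_i = g'' at the i-th knot. Here h = (1, 1, 1) and Δ = (3, -8, 6), so the interior equations h_(i-1)·m_(i-1) + 2(h_(i-1)+h_i)·m_i + h_i·m_(i+1) = 6(Δ_i − Δ_(i-1)) read
  1·m_0 + 4·m_1 + 1·m_2 = 6(Δ_1 - Δ_0) = -66
  1·m_1 + 4·m_2 + 1·m_3 = 6(Δ_2 - Δ_1) = 84
Clamped end conditions give two more equations: 2h_0·m_0 + h_0·m_1 = 6(Δ_0 - g'(2)) = 30 and h_2·m_2 + 2h_2·m_3 = 6(g'(5) - Δ_2) = -72.
Solving the tridiagonal system: m_0 = 494/15, m_1 = -538/15, m_2 = 668/15, m_3 = -874/15.
On [2, 3], g(x) = 6 - 2·(x - 2) + 247/15·(x - 2)² - 172/15·(x - 2)³.
With (x - 2) = 1/3: g(7/3) = 2729/405.

6.7383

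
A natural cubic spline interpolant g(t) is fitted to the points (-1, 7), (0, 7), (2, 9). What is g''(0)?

1

Put M_i = g'' at the i-th knot. Here h = (1, 2) and Δ = (0, 1), so the interior equations h_(i-1)·M_(i-1) + 2(h_(i-1)+h_i)·M_i + h_i·M_(i+1) = 6(Δ_i − Δ_(i-1)) read
  1·M_0 + 6·M_1 + 2·M_2 = 6(Δ_1 - Δ_0) = 6
Natural end conditions: M_0 = M_2 = 0.
Solving: M_0 = 0, M_1 = 1, M_2 = 0.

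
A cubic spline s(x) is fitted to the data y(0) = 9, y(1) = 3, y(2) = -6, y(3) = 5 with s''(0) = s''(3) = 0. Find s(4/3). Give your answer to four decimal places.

With m_i denoting the second derivative at x_i, h_i = 1, 1, 1, and Δ_i = (y_(i+1) − y_i)/h_i = -6, -9, 11:
  1·m_0 + 4·m_1 + 1·m_2 = 6(Δ_1 - Δ_0) = -18
  1·m_1 + 4·m_2 + 1·m_3 = 6(Δ_2 - Δ_1) = 120
Natural end conditions: m_0 = m_3 = 0.
Solving the tridiagonal system: m_0 = 0, m_1 = -64/5, m_2 = 166/5, m_3 = 0.
On [1, 2], s(x) = 3 - 154/15·(x - 1) - 32/5·(x - 1)² + 23/3·(x - 1)³.
With (x - 1) = 1/3: s(4/3) = -344/405.

-0.8494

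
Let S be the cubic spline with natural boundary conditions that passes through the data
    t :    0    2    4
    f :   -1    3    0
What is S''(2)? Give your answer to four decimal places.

With M_i denoting the second derivative at x_i, h_i = 2, 2, and Δ_i = (y_(i+1) − y_i)/h_i = 2, -3/2:
  2·M_0 + 8·M_1 + 2·M_2 = 6(Δ_1 - Δ_0) = -21
Natural end conditions: M_0 = M_2 = 0.
Hence M_0 = 0, M_1 = -21/8, M_2 = 0.

-2.6250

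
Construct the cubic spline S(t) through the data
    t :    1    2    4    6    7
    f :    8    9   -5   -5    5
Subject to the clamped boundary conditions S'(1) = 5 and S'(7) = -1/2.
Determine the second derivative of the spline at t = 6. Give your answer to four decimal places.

Let M_i = S''(x_i). Step sizes h_i = 1, 2, 2, 1; slopes of the chords Δ_i = (y_(i+1) - y_i)/h_i = 1, -7, 0, 10.
  1·M_0 + 6·M_1 + 2·M_2 = 6(Δ_1 - Δ_0) = -48
  2·M_1 + 8·M_2 + 2·M_3 = 6(Δ_2 - Δ_1) = 42
  2·M_2 + 6·M_3 + 1·M_4 = 6(Δ_3 - Δ_2) = 60
Clamped end conditions give two more equations: 2h_0·M_0 + h_0·M_1 = 6(Δ_0 - S'(1)) = -24 and h_3·M_3 + 2h_3·M_4 = 6(S'(7) - Δ_3) = -63.
Solving: M_0 = -268/33, M_1 = -256/33, M_2 = 10/3, M_3 = 509/33, M_4 = -1294/33.

15.4242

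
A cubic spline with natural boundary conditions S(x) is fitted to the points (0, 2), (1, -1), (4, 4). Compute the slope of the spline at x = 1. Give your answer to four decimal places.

Let M_i = S''(x_i). Step sizes h_i = 1, 3; slopes of the chords Δ_i = (y_(i+1) - y_i)/h_i = -3, 5/3.
  1·M_0 + 8·M_1 + 3·M_2 = 6(Δ_1 - Δ_0) = 28
Natural end conditions: M_0 = M_2 = 0.
Solving the tridiagonal system: M_0 = 0, M_1 = 7/2, M_2 = 0.
On [1, 4], S'(x) = b_1 + 2c_1·(x - 1) + 3d_1·(x - 1)² with b_1 = Δ_1 - h_1(2M_1 + M_2)/6 = -11/6, c_1 = M_1/2 = 7/4, d_1 = (M_2 - M_1)/(6h_1) = -7/36. So S'(1) = -11/6.

-1.8333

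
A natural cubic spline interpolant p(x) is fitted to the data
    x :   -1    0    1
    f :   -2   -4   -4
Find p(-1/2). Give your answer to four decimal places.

-3.1875

Put σ_i = p'' at the i-th knot. Here h = (1, 1) and Δ = (-2, 0), so the interior equations h_(i-1)·σ_(i-1) + 2(h_(i-1)+h_i)·σ_i + h_i·σ_(i+1) = 6(Δ_i − Δ_(i-1)) read
  1·σ_0 + 4·σ_1 + 1·σ_2 = 6(Δ_1 - Δ_0) = 12
Natural end conditions: σ_0 = σ_2 = 0.
Forward elimination and back-substitution give σ_0 = 0, σ_1 = 3, σ_2 = 0.
On [-1, 0], p(x) = -2 - 5/2·(x + 1) + 0·(x + 1)² + 1/2·(x + 1)³.
With (x + 1) = 1/2: p(-1/2) = -51/16.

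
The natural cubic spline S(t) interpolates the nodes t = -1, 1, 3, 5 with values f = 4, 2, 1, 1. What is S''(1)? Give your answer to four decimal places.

With M_i denoting the second derivative at x_i, h_i = 2, 2, 2, and Δ_i = (y_(i+1) − y_i)/h_i = -1, -1/2, 0:
  2·M_0 + 8·M_1 + 2·M_2 = 6(Δ_1 - Δ_0) = 3
  2·M_1 + 8·M_2 + 2·M_3 = 6(Δ_2 - Δ_1) = 3
Natural end conditions: M_0 = M_3 = 0.
Solving the tridiagonal system: M_0 = 0, M_1 = 3/10, M_2 = 3/10, M_3 = 0.

0.3000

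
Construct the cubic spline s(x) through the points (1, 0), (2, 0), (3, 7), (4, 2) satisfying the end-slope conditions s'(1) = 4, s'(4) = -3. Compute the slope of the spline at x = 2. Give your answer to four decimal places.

3.9333

Write M_i for s''(x_i). With h_i = 1, 1, 1 and divided differences Δ_i = 0, 7, -5, the continuity of s' gives the tridiagonal system
  1·M_0 + 4·M_1 + 1·M_2 = 6(Δ_1 - Δ_0) = 42
  1·M_1 + 4·M_2 + 1·M_3 = 6(Δ_2 - Δ_1) = -72
Clamped end conditions give two more equations: 2h_0·M_0 + h_0·M_1 = 6(Δ_0 - s'(1)) = -24 and h_2·M_2 + 2h_2·M_3 = 6(s'(4) - Δ_2) = 12.
Solving: M_0 = -358/15, M_1 = 356/15, M_2 = -436/15, M_3 = 308/15.
On [2, 3], s'(x) = b_1 + 2c_1·(x - 2) + 3d_1·(x - 2)² with b_1 = Δ_1 - h_1(2M_1 + M_2)/6 = 59/15, c_1 = M_1/2 = 178/15, d_1 = (M_2 - M_1)/(6h_1) = -44/5. So s'(2) = 59/15.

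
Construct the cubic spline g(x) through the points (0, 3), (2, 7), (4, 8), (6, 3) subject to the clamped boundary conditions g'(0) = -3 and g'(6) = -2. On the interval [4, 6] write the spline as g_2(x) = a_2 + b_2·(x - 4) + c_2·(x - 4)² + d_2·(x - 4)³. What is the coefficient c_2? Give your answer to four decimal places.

Put M_i = g'' at the i-th knot. Here h = (2, 2, 2) and Δ = (2, 1/2, -5/2), so the interior equations h_(i-1)·M_(i-1) + 2(h_(i-1)+h_i)·M_i + h_i·M_(i+1) = 6(Δ_i − Δ_(i-1)) read
  2·M_0 + 8·M_1 + 2·M_2 = 6(Δ_1 - Δ_0) = -9
  2·M_1 + 8·M_2 + 2·M_3 = 6(Δ_2 - Δ_1) = -18
Clamped end conditions give two more equations: 2h_0·M_0 + h_0·M_1 = 6(Δ_0 - g'(0)) = 30 and h_2·M_2 + 2h_2·M_3 = 6(g'(6) - Δ_2) = 3.
Forward elimination and back-substitution give M_0 = 134/15, M_1 = -43/15, M_2 = -59/30, M_3 = 26/15.
On [4, 6], with g_2(x) = a_2 + b_2·(x - 4) + c_2·(x - 4)² + d_2·(x - 4)³: c_2 = M_2/2 = -59/60, d_2 = (M_3 - M_2)/(6h_2) = 37/120, b_2 = Δ_2 - h_2(2M_2 + M_3)/6 = -53/30.

-0.9833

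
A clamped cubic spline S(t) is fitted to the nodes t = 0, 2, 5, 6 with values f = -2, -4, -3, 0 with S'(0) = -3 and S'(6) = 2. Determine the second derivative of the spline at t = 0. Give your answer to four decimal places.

With M_i denoting the second derivative at x_i, h_i = 2, 3, 1, and Δ_i = (y_(i+1) − y_i)/h_i = -1, 1/3, 3:
  2·M_0 + 10·M_1 + 3·M_2 = 6(Δ_1 - Δ_0) = 8
  3·M_1 + 8·M_2 + 1·M_3 = 6(Δ_2 - Δ_1) = 16
Clamped end conditions give two more equations: 2h_0·M_0 + h_0·M_1 = 6(Δ_0 - S'(0)) = 12 and h_2·M_2 + 2h_2·M_3 = 6(S'(6) - Δ_2) = -6.
Hence M_0 = 131/39, M_1 = -28/39, M_2 = 110/39, M_3 = -172/39.

3.3590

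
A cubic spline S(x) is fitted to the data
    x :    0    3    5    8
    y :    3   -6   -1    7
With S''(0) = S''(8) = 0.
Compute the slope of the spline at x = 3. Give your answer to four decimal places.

0.4167

Write m_i for S''(x_i). With h_i = 3, 2, 3 and divided differences Δ_i = -3, 5/2, 8/3, the continuity of S' gives the tridiagonal system
  3·m_0 + 10·m_1 + 2·m_2 = 6(Δ_1 - Δ_0) = 33
  2·m_1 + 10·m_2 + 3·m_3 = 6(Δ_2 - Δ_1) = 1
Natural end conditions: m_0 = m_3 = 0.
Forward elimination and back-substitution give m_0 = 0, m_1 = 41/12, m_2 = -7/12, m_3 = 0.
On [3, 5], S'(x) = b_1 + 2c_1·(x - 3) + 3d_1·(x - 3)² with b_1 = Δ_1 - h_1(2m_1 + m_2)/6 = 5/12, c_1 = m_1/2 = 41/24, d_1 = (m_2 - m_1)/(6h_1) = -1/3. So S'(3) = 5/12.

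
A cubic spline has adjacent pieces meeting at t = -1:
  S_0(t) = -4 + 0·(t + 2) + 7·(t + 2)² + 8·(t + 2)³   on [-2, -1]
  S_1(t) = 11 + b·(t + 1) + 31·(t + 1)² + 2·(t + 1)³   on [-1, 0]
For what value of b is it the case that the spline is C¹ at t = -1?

S_0'(t) = 0 + 14·(t + 2) + 24·(t + 2)², so S_0'(-1) = 38. On the right, S_1'(-1) = b, so b = 38.

38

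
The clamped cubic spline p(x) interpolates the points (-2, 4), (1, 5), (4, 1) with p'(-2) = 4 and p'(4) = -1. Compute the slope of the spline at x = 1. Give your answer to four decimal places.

-1.5000

Put σ_i = p'' at the i-th knot. Here h = (3, 3) and Δ = (1/3, -4/3), so the interior equations h_(i-1)·σ_(i-1) + 2(h_(i-1)+h_i)·σ_i + h_i·σ_(i+1) = 6(Δ_i − Δ_(i-1)) read
  3·σ_0 + 12·σ_1 + 3·σ_2 = 6(Δ_1 - Δ_0) = -10
Clamped end conditions give two more equations: 2h_0·σ_0 + h_0·σ_1 = 6(Δ_0 - p'(-2)) = -22 and h_1·σ_1 + 2h_1·σ_2 = 6(p'(4) - Δ_1) = 2.
Solving: σ_0 = -11/3, σ_1 = 0, σ_2 = 1/3.
On [1, 4], p'(x) = b_1 + 2c_1·(x - 1) + 3d_1·(x - 1)² with b_1 = Δ_1 - h_1(2σ_1 + σ_2)/6 = -3/2, c_1 = σ_1/2 = 0, d_1 = (σ_2 - σ_1)/(6h_1) = 1/54. So p'(1) = -3/2.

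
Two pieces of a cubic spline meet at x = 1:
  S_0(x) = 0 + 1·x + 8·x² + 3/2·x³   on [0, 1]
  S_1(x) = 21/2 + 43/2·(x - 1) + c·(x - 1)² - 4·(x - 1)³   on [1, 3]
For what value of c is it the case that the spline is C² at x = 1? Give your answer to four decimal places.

12.5000

S_0''(x) = 16 + 9·x, so S_0''(1) = 25. On the right, S_1''(1) = 2c, so c = 25/2.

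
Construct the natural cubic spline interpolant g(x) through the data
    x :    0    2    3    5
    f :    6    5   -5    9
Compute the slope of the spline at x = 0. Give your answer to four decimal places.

3.7286

Put m_i = g'' at the i-th knot. Here h = (2, 1, 2) and Δ = (-1/2, -10, 7), so the interior equations h_(i-1)·m_(i-1) + 2(h_(i-1)+h_i)·m_i + h_i·m_(i+1) = 6(Δ_i − Δ_(i-1)) read
  2·m_0 + 6·m_1 + 1·m_2 = 6(Δ_1 - Δ_0) = -57
  1·m_1 + 6·m_2 + 2·m_3 = 6(Δ_2 - Δ_1) = 102
Natural end conditions: m_0 = m_3 = 0.
Hence m_0 = 0, m_1 = -444/35, m_2 = 669/35, m_3 = 0.
On [0, 2], g'(x) = b_0 + 2c_0·x + 3d_0·x² with b_0 = Δ_0 - h_0(2m_0 + m_1)/6 = 261/70, c_0 = m_0/2 = 0, d_0 = (m_1 - m_0)/(6h_0) = -37/35. So g'(0) = 261/70.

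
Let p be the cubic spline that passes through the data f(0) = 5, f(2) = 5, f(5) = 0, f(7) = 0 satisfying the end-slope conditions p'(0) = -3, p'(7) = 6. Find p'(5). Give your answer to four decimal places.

-2.8958

With M_i denoting the second derivative at x_i, h_i = 2, 3, 2, and Δ_i = (y_(i+1) − y_i)/h_i = 0, -5/3, 0:
  2·M_0 + 10·M_1 + 3·M_2 = 6(Δ_1 - Δ_0) = -10
  3·M_1 + 10·M_2 + 2·M_3 = 6(Δ_2 - Δ_1) = 10
Clamped end conditions give two more equations: 2h_0·M_0 + h_0·M_1 = 6(Δ_0 - p'(0)) = 18 and h_2·M_2 + 2h_2·M_3 = 6(p'(7) - Δ_2) = 36.
Solving: M_0 = 265/48, M_1 = -49/24, M_2 = -5/24, M_3 = 437/48.
On [5, 7], p'(x) = b_2 + 2c_2·(x - 5) + 3d_2·(x - 5)² with b_2 = Δ_2 - h_2(2M_2 + M_3)/6 = -139/48, c_2 = M_2/2 = -5/48, d_2 = (M_3 - M_2)/(6h_2) = 149/192. So p'(5) = -139/48.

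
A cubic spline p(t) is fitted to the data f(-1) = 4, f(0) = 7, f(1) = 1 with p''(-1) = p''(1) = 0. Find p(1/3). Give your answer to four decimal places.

5.8333

Put σ_i = p'' at the i-th knot. Here h = (1, 1) and Δ = (3, -6), so the interior equations h_(i-1)·σ_(i-1) + 2(h_(i-1)+h_i)·σ_i + h_i·σ_(i+1) = 6(Δ_i − Δ_(i-1)) read
  1·σ_0 + 4·σ_1 + 1·σ_2 = 6(Δ_1 - Δ_0) = -54
Natural end conditions: σ_0 = σ_2 = 0.
Forward elimination and back-substitution give σ_0 = 0, σ_1 = -27/2, σ_2 = 0.
On [0, 1], p(t) = 7 - 3/2·t - 27/4·t² + 9/4·t³.
With t = 1/3: p(1/3) = 35/6.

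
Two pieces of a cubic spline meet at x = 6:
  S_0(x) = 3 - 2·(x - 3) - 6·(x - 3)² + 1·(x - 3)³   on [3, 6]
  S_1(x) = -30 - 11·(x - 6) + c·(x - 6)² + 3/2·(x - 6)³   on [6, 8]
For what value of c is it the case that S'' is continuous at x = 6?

S_0''(x) = -12 + 6·(x - 3), so S_0''(6) = 6. On the right, S_1''(6) = 2c, so c = 3.

3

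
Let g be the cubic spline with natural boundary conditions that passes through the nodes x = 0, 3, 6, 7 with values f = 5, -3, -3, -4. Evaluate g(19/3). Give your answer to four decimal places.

-3.2482

Write σ_i for g''(x_i). With h_i = 3, 3, 1 and divided differences Δ_i = -8/3, 0, -1, the continuity of g' gives the tridiagonal system
  3·σ_0 + 12·σ_1 + 3·σ_2 = 6(Δ_1 - Δ_0) = 16
  3·σ_1 + 8·σ_2 + 1·σ_3 = 6(Δ_2 - Δ_1) = -6
Natural end conditions: σ_0 = σ_3 = 0.
Forward elimination and back-substitution give σ_0 = 0, σ_1 = 146/87, σ_2 = -40/29, σ_3 = 0.
On [6, 7], g(x) = -3 - 47/87·(x - 6) - 20/29·(x - 6)² + 20/87·(x - 6)³.
With (x - 6) = 1/3: g(19/3) = -7630/2349.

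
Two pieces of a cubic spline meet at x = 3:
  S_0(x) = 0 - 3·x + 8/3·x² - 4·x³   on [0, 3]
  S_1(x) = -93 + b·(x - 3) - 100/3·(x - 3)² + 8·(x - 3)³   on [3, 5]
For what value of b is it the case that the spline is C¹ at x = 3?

S_0'(x) = -3 + 16/3·x - 12·x², so S_0'(3) = -95. On the right, S_1'(3) = b, so b = -95.

-95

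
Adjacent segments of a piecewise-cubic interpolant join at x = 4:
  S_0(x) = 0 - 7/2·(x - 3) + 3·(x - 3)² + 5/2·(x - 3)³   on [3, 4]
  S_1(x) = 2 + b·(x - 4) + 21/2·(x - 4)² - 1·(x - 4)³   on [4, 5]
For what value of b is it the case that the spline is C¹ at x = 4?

S_0'(x) = -7/2 + 6·(x - 3) + 15/2·(x - 3)², so S_0'(4) = 10. On the right, S_1'(4) = b, so b = 10.

10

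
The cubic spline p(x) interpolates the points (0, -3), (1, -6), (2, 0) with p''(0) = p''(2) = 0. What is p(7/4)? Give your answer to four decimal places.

Let σ_i = p''(x_i). Step sizes h_i = 1, 1; slopes of the chords Δ_i = (y_(i+1) - y_i)/h_i = -3, 6.
  1·σ_0 + 4·σ_1 + 1·σ_2 = 6(Δ_1 - Δ_0) = 54
Natural end conditions: σ_0 = σ_2 = 0.
Hence σ_0 = 0, σ_1 = 27/2, σ_2 = 0.
On [1, 2], p(x) = -6 + 3/2·(x - 1) + 27/4·(x - 1)² - 9/4·(x - 1)³.
With (x - 1) = 3/4: p(7/4) = -519/256.

-2.0273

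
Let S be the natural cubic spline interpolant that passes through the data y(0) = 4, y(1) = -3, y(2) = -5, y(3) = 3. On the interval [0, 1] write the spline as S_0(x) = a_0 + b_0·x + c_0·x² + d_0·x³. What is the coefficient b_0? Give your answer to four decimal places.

With m_i denoting the second derivative at x_i, h_i = 1, 1, 1, and Δ_i = (y_(i+1) − y_i)/h_i = -7, -2, 8:
  1·m_0 + 4·m_1 + 1·m_2 = 6(Δ_1 - Δ_0) = 30
  1·m_1 + 4·m_2 + 1·m_3 = 6(Δ_2 - Δ_1) = 60
Natural end conditions: m_0 = m_3 = 0.
Forward elimination and back-substitution give m_0 = 0, m_1 = 4, m_2 = 14, m_3 = 0.
On [0, 1], with S_0(x) = a_0 + b_0·x + c_0·x² + d_0·x³: c_0 = m_0/2 = 0, d_0 = (m_1 - m_0)/(6h_0) = 2/3, b_0 = Δ_0 - h_0(2m_0 + m_1)/6 = -23/3.

-7.6667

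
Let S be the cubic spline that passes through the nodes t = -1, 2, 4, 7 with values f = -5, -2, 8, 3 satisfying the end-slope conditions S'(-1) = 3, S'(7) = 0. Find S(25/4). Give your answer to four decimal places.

Put M_i = S'' at the i-th knot. Here h = (3, 2, 3) and Δ = (1, 5, -5/3), so the interior equations h_(i-1)·M_(i-1) + 2(h_(i-1)+h_i)·M_i + h_i·M_(i+1) = 6(Δ_i − Δ_(i-1)) read
  3·M_0 + 10·M_1 + 2·M_2 = 6(Δ_1 - Δ_0) = 24
  2·M_1 + 10·M_2 + 3·M_3 = 6(Δ_2 - Δ_1) = -40
Clamped end conditions give two more equations: 2h_0·M_0 + h_0·M_1 = 6(Δ_0 - S'(-1)) = -12 and h_2·M_2 + 2h_2·M_3 = 6(S'(7) - Δ_2) = 10.
Hence M_0 = -412/91, M_1 = 460/91, M_2 = -590/91, M_3 = 1340/273.
On [4, 7], S(t) = 8 + 215/91·(t - 4) - 295/91·(t - 4)² + 1555/2457·(t - 4)³.
With (t - 4) = 9/4: S(25/4) = 23957/5824.

4.1135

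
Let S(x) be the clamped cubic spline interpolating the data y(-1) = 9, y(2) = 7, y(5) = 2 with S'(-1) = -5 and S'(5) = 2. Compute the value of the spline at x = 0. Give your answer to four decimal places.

Let m_i = S''(x_i). Step sizes h_i = 3, 3; slopes of the chords Δ_i = (y_(i+1) - y_i)/h_i = -2/3, -5/3.
  3·m_0 + 12·m_1 + 3·m_2 = 6(Δ_1 - Δ_0) = -6
Clamped end conditions give two more equations: 2h_0·m_0 + h_0·m_1 = 6(Δ_0 - S'(-1)) = 26 and h_1·m_1 + 2h_1·m_2 = 6(S'(5) - Δ_1) = 22.
Forward elimination and back-substitution give m_0 = 6, m_1 = -10/3, m_2 = 16/3.
On [-1, 2], S(x) = 9 - 5·(x + 1) + 3·(x + 1)² - 14/27·(x + 1)³.
With (x + 1) = 1: S(0) = 175/27.

6.4815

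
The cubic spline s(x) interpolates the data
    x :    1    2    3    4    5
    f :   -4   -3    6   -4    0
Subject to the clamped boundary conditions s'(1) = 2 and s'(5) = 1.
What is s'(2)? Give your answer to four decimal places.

With σ_i denoting the second derivative at x_i, h_i = 1, 1, 1, 1, and Δ_i = (y_(i+1) − y_i)/h_i = 1, 9, -10, 4:
  1·σ_0 + 4·σ_1 + 1·σ_2 = 6(Δ_1 - Δ_0) = 48
  1·σ_1 + 4·σ_2 + 1·σ_3 = 6(Δ_2 - Δ_1) = -114
  1·σ_2 + 4·σ_3 + 1·σ_4 = 6(Δ_3 - Δ_2) = 84
Clamped end conditions give two more equations: 2h_0·σ_0 + h_0·σ_1 = 6(Δ_0 - s'(1)) = -6 and h_3·σ_3 + 2h_3·σ_4 = 6(s'(5) - Δ_3) = -18.
Forward elimination and back-substitution give σ_0 = -67/4, σ_1 = 55/2, σ_2 = -181/4, σ_3 = 79/2, σ_4 = -115/4.
On [2, 3], s'(x) = b_1 + 2c_1·(x - 2) + 3d_1·(x - 2)² with b_1 = Δ_1 - h_1(2σ_1 + σ_2)/6 = 59/8, c_1 = σ_1/2 = 55/4, d_1 = (σ_2 - σ_1)/(6h_1) = -97/8. So s'(2) = 59/8.

7.3750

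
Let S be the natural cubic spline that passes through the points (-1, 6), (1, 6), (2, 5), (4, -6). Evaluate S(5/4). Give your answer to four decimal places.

5.9382

Write M_i for S''(x_i). With h_i = 2, 1, 2 and divided differences Δ_i = 0, -1, -11/2, the continuity of S' gives the tridiagonal system
  2·M_0 + 6·M_1 + 1·M_2 = 6(Δ_1 - Δ_0) = -6
  1·M_1 + 6·M_2 + 2·M_3 = 6(Δ_2 - Δ_1) = -27
Natural end conditions: M_0 = M_3 = 0.
Solving: M_0 = 0, M_1 = -9/35, M_2 = -156/35, M_3 = 0.
On [1, 2], S(t) = 6 - 6/35·(t - 1) - 9/70·(t - 1)² - 7/10·(t - 1)³.
With (t - 1) = 1/4: S(5/4) = 26603/4480.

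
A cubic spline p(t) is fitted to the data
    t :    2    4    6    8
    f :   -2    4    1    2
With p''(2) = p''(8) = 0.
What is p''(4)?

-4

Let m_i = p''(x_i). Step sizes h_i = 2, 2, 2; slopes of the chords Δ_i = (y_(i+1) - y_i)/h_i = 3, -3/2, 1/2.
  2·m_0 + 8·m_1 + 2·m_2 = 6(Δ_1 - Δ_0) = -27
  2·m_1 + 8·m_2 + 2·m_3 = 6(Δ_2 - Δ_1) = 12
Natural end conditions: m_0 = m_3 = 0.
Hence m_0 = 0, m_1 = -4, m_2 = 5/2, m_3 = 0.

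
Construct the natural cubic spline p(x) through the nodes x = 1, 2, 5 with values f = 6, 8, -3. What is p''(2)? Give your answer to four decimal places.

With M_i denoting the second derivative at x_i, h_i = 1, 3, and Δ_i = (y_(i+1) − y_i)/h_i = 2, -11/3:
  1·M_0 + 8·M_1 + 3·M_2 = 6(Δ_1 - Δ_0) = -34
Natural end conditions: M_0 = M_2 = 0.
Forward elimination and back-substitution give M_0 = 0, M_1 = -17/4, M_2 = 0.

-4.2500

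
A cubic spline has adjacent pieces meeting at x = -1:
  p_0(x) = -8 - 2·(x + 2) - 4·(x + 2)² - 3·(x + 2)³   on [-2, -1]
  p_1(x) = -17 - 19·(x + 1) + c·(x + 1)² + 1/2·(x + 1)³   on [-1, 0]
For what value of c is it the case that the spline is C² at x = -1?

p_0''(x) = -8 - 18·(x + 2), so p_0''(-1) = -26. On the right, p_1''(-1) = 2c, so c = -13.

-13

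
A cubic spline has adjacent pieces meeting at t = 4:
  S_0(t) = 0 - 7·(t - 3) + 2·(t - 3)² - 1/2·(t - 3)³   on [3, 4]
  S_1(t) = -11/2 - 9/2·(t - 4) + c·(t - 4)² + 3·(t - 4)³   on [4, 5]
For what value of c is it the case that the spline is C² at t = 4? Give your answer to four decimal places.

0.5000

S_0''(t) = 4 - 3·(t - 3), so S_0''(4) = 1. On the right, S_1''(4) = 2c, so c = 1/2.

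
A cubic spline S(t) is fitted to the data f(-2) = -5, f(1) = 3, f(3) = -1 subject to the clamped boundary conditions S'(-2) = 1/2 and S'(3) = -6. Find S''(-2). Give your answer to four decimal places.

Write M_i for S''(x_i). With h_i = 3, 2 and divided differences Δ_i = 8/3, -2, the continuity of S' gives the tridiagonal system
  3·M_0 + 10·M_1 + 2·M_2 = 6(Δ_1 - Δ_0) = -28
Clamped end conditions give two more equations: 2h_0·M_0 + h_0·M_1 = 6(Δ_0 - S'(-2)) = 13 and h_1·M_1 + 2h_1·M_2 = 6(S'(3) - Δ_1) = -24.
Forward elimination and back-substitution give M_0 = 11/3, M_1 = -3, M_2 = -9/2.

3.6667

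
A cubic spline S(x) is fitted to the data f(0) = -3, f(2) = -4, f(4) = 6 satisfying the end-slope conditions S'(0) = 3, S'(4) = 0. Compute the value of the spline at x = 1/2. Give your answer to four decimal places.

Let m_i = S''(x_i). Step sizes h_i = 2, 2; slopes of the chords Δ_i = (y_(i+1) - y_i)/h_i = -1/2, 5.
  2·m_0 + 8·m_1 + 2·m_2 = 6(Δ_1 - Δ_0) = 33
Clamped end conditions give two more equations: 2h_0·m_0 + h_0·m_1 = 6(Δ_0 - S'(0)) = -21 and h_1·m_1 + 2h_1·m_2 = 6(S'(4) - Δ_1) = -30.
Forward elimination and back-substitution give m_0 = -81/8, m_1 = 39/4, m_2 = -99/8.
On [0, 2], S(x) = -3 + 3·x - 81/16·x² + 53/32·x³.
With x = 1/2: S(1/2) = -655/256.

-2.5586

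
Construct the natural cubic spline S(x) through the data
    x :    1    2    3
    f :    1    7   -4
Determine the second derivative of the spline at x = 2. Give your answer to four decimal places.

-25.5000

With M_i denoting the second derivative at x_i, h_i = 1, 1, and Δ_i = (y_(i+1) − y_i)/h_i = 6, -11:
  1·M_0 + 4·M_1 + 1·M_2 = 6(Δ_1 - Δ_0) = -102
Natural end conditions: M_0 = M_2 = 0.
Solving the tridiagonal system: M_0 = 0, M_1 = -51/2, M_2 = 0.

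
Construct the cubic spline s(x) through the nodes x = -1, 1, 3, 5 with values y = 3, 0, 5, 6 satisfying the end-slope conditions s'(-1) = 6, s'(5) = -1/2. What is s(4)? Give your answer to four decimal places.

6.3083

Let M_i = s''(x_i). Step sizes h_i = 2, 2, 2; slopes of the chords Δ_i = (y_(i+1) - y_i)/h_i = -3/2, 5/2, 1/2.
  2·M_0 + 8·M_1 + 2·M_2 = 6(Δ_1 - Δ_0) = 24
  2·M_1 + 8·M_2 + 2·M_3 = 6(Δ_2 - Δ_1) = -12
Clamped end conditions give two more equations: 2h_0·M_0 + h_0·M_1 = 6(Δ_0 - s'(-1)) = -45 and h_2·M_2 + 2h_2·M_3 = 6(s'(5) - Δ_2) = -6.
Hence M_0 = -226/15, M_1 = 229/30, M_2 = -52/15, M_3 = 7/30.
On [3, 5], s(x) = 5 + 41/15·(x - 3) - 26/15·(x - 3)² + 37/120·(x - 3)³.
With (x - 3) = 1: s(4) = 757/120.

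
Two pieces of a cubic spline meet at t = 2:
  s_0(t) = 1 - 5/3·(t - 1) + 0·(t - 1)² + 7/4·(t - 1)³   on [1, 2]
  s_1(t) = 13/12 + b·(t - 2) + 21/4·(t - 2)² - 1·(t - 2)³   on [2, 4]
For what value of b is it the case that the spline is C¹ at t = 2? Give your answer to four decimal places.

s_0'(t) = -5/3 + 0·(t - 1) + 21/4·(t - 1)², so s_0'(2) = 43/12. On the right, s_1'(2) = b, so b = 43/12.

3.5833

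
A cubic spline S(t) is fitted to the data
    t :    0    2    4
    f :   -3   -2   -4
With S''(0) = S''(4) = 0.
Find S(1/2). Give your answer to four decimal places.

Write m_i for S''(x_i). With h_i = 2, 2 and divided differences Δ_i = 1/2, -1, the continuity of S' gives the tridiagonal system
  2·m_0 + 8·m_1 + 2·m_2 = 6(Δ_1 - Δ_0) = -9
Natural end conditions: m_0 = m_2 = 0.
Hence m_0 = 0, m_1 = -9/8, m_2 = 0.
On [0, 2], S(t) = -3 + 7/8·t + 0·t² - 3/32·t³.
With t = 1/2: S(1/2) = -659/256.

-2.5742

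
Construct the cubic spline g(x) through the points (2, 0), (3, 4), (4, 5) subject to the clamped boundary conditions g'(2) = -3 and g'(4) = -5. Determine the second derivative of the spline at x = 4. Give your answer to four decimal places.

-14.5000

Let σ_i = g''(x_i). Step sizes h_i = 1, 1; slopes of the chords Δ_i = (y_(i+1) - y_i)/h_i = 4, 1.
  1·σ_0 + 4·σ_1 + 1·σ_2 = 6(Δ_1 - Δ_0) = -18
Clamped end conditions give two more equations: 2h_0·σ_0 + h_0·σ_1 = 6(Δ_0 - g'(2)) = 42 and h_1·σ_1 + 2h_1·σ_2 = 6(g'(4) - Δ_1) = -36.
Hence σ_0 = 49/2, σ_1 = -7, σ_2 = -29/2.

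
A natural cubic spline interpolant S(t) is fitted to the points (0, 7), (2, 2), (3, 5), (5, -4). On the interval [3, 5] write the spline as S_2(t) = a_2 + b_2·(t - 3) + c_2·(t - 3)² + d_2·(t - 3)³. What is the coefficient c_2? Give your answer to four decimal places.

Write σ_i for S''(x_i). With h_i = 2, 1, 2 and divided differences Δ_i = -5/2, 3, -9/2, the continuity of S' gives the tridiagonal system
  2·σ_0 + 6·σ_1 + 1·σ_2 = 6(Δ_1 - Δ_0) = 33
  1·σ_1 + 6·σ_2 + 2·σ_3 = 6(Δ_2 - Δ_1) = -45
Natural end conditions: σ_0 = σ_3 = 0.
Solving the tridiagonal system: σ_0 = 0, σ_1 = 243/35, σ_2 = -303/35, σ_3 = 0.
On [3, 5], with S_2(t) = a_2 + b_2·(t - 3) + c_2·(t - 3)² + d_2·(t - 3)³: c_2 = σ_2/2 = -303/70, d_2 = (σ_3 - σ_2)/(6h_2) = 101/140, b_2 = Δ_2 - h_2(2σ_2 + σ_3)/6 = 89/70.

-4.3286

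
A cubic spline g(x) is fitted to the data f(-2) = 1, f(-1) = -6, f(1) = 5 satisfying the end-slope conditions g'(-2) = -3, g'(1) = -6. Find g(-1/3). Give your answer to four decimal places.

-2.9259

Put m_i = g'' at the i-th knot. Here h = (1, 2) and Δ = (-7, 11/2), so the interior equations h_(i-1)·m_(i-1) + 2(h_(i-1)+h_i)·m_i + h_i·m_(i+1) = 6(Δ_i − Δ_(i-1)) read
  1·m_0 + 6·m_1 + 2·m_2 = 6(Δ_1 - Δ_0) = 75
Clamped end conditions give two more equations: 2h_0·m_0 + h_0·m_1 = 6(Δ_0 - g'(-2)) = -24 and h_1·m_1 + 2h_1·m_2 = 6(g'(1) - Δ_1) = -69.
Forward elimination and back-substitution give m_0 = -51/2, m_1 = 27, m_2 = -123/4.
On [-1, 1], g(x) = -6 - 9/4·(x + 1) + 27/2·(x + 1)² - 77/16·(x + 1)³.
With (x + 1) = 2/3: g(-1/3) = -79/27.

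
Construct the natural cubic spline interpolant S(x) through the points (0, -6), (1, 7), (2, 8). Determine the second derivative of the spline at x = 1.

-18

With M_i denoting the second derivative at x_i, h_i = 1, 1, and Δ_i = (y_(i+1) − y_i)/h_i = 13, 1:
  1·M_0 + 4·M_1 + 1·M_2 = 6(Δ_1 - Δ_0) = -72
Natural end conditions: M_0 = M_2 = 0.
Solving: M_0 = 0, M_1 = -18, M_2 = 0.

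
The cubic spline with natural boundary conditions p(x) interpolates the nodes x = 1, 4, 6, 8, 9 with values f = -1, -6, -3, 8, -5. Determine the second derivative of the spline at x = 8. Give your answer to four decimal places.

-21.2500

Let m_i = p''(x_i). Step sizes h_i = 3, 2, 2, 1; slopes of the chords Δ_i = (y_(i+1) - y_i)/h_i = -5/3, 3/2, 11/2, -13.
  3·m_0 + 10·m_1 + 2·m_2 = 6(Δ_1 - Δ_0) = 19
  2·m_1 + 8·m_2 + 2·m_3 = 6(Δ_2 - Δ_1) = 24
  2·m_2 + 6·m_3 + 1·m_4 = 6(Δ_3 - Δ_2) = -111
Natural end conditions: m_0 = m_4 = 0.
Forward elimination and back-substitution give m_0 = 0, m_1 = 1/4, m_2 = 33/4, m_3 = -85/4, m_4 = 0.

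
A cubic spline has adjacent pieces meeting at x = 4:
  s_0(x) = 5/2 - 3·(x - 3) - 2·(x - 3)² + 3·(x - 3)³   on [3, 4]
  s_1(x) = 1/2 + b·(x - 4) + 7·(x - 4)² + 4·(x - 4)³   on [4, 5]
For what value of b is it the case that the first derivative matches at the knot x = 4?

s_0'(x) = -3 - 4·(x - 3) + 9·(x - 3)², so s_0'(4) = 2. On the right, s_1'(4) = b, so b = 2.

2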